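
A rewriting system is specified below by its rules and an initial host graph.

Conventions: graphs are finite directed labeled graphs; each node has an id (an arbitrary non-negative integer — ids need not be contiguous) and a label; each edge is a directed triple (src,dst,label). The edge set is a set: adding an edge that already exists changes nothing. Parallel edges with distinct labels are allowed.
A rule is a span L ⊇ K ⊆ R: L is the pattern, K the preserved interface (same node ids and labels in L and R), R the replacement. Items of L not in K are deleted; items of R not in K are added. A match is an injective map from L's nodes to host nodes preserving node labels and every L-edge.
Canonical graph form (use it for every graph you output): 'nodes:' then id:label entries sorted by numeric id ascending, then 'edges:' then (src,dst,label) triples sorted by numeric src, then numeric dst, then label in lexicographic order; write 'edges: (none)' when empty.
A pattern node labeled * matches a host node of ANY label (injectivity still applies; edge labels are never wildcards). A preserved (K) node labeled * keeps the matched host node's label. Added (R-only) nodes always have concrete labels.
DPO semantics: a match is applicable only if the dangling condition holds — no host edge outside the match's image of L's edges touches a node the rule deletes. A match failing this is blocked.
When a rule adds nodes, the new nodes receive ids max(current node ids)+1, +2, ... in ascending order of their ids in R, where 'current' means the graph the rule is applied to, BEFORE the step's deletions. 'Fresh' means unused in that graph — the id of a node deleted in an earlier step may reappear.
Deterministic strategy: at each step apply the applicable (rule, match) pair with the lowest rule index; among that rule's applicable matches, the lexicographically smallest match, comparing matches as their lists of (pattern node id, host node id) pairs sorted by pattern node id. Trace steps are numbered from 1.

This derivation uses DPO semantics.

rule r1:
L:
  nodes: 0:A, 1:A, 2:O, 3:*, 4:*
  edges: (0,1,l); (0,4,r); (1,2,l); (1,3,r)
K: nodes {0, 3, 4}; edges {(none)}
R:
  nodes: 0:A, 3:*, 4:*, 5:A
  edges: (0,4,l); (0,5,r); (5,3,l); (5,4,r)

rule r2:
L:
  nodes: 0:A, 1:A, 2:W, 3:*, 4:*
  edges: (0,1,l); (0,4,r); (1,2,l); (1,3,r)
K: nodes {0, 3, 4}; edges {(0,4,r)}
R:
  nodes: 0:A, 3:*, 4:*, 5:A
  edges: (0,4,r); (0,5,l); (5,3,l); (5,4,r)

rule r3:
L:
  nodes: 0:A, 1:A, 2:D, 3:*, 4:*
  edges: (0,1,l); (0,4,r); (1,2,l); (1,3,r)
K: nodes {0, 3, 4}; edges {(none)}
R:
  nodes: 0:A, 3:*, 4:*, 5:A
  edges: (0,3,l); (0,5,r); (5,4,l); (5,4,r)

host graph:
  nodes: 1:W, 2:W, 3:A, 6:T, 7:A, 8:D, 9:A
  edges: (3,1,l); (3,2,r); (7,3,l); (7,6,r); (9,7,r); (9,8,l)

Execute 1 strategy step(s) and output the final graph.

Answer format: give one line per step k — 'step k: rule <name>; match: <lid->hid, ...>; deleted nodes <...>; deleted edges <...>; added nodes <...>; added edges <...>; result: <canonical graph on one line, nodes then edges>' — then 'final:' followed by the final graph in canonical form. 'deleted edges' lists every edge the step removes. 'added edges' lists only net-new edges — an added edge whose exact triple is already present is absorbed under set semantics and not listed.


step 1: rule r2; match: 0->7, 1->3, 2->1, 3->2, 4->6; deleted nodes 1, 3; deleted edges (3,1,l); (3,2,r); (7,3,l); added nodes 10; added edges (7,10,l); (10,2,l); (10,6,r); result: nodes: 2:W, 6:T, 7:A, 8:D, 9:A, 10:A edges: (7,6,r); (7,10,l); (9,7,r); (9,8,l); (10,2,l); (10,6,r)
final:
nodes: 2:W, 6:T, 7:A, 8:D, 9:A, 10:A
edges: (7,6,r); (7,10,l); (9,7,r); (9,8,l); (10,2,l); (10,6,r)


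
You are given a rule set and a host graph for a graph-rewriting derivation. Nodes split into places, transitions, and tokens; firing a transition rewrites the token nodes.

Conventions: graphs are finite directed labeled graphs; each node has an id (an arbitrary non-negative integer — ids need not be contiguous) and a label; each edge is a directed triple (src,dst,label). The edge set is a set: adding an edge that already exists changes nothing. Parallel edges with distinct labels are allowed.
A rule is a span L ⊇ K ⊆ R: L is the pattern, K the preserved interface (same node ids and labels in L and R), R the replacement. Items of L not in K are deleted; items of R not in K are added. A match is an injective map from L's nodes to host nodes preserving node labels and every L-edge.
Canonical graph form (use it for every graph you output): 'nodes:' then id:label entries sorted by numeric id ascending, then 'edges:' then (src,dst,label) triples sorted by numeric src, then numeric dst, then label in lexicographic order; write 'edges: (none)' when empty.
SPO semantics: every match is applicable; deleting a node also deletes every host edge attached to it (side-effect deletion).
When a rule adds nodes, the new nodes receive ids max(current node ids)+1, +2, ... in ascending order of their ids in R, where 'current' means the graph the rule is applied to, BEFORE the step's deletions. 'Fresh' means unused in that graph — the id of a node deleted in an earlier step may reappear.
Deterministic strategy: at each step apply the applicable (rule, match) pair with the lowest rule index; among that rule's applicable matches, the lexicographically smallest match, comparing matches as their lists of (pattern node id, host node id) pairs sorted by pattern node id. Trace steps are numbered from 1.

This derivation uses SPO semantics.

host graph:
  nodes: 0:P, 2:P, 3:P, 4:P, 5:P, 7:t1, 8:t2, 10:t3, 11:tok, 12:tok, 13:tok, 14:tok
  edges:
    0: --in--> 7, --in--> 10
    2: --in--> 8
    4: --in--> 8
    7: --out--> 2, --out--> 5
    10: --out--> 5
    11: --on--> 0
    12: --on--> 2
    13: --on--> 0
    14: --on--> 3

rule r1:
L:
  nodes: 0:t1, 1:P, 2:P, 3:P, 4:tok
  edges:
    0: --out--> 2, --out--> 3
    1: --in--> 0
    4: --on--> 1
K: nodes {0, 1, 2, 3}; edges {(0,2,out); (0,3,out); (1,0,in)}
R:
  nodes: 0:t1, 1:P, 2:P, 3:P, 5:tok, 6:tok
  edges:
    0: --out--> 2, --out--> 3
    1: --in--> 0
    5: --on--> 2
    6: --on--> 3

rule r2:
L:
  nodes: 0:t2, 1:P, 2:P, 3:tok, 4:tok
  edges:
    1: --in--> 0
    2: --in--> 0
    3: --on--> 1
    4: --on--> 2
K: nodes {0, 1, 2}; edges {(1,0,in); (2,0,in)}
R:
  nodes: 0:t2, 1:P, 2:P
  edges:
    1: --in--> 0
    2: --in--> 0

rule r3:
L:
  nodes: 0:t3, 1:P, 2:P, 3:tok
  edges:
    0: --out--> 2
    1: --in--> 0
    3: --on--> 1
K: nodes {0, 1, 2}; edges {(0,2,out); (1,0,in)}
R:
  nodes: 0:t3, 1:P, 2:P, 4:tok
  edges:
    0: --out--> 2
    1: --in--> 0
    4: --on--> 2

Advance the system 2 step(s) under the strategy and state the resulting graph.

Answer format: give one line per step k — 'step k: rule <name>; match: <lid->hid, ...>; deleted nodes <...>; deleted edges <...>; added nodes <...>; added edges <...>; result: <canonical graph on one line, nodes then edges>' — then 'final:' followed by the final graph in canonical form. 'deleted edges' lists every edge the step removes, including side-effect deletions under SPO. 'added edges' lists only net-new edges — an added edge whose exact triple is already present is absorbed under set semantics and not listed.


step 1: rule r1; match: 0->7, 1->0, 2->2, 3->5, 4->11; deleted nodes 11; deleted edges (11,0,on); added nodes 15, 16; added edges (15,2,on); (16,5,on); result: nodes: 0:P, 2:P, 3:P, 4:P, 5:P, 7:t1, 8:t2, 10:t3, 12:tok, 13:tok, 14:tok, 15:tok, 16:tok edges: (0,7,in); (0,10,in); (2,8,in); (4,8,in); (7,2,out); (7,5,out); (10,5,out); (12,2,on); (13,0,on); (14,3,on); (15,2,on); (16,5,on)
step 2: rule r1; match: 0->7, 1->0, 2->2, 3->5, 4->13; deleted nodes 13; deleted edges (13,0,on); added nodes 17, 18; added edges (17,2,on); (18,5,on); result: nodes: 0:P, 2:P, 3:P, 4:P, 5:P, 7:t1, 8:t2, 10:t3, 12:tok, 14:tok, 15:tok, 16:tok, 17:tok, 18:tok edges: (0,7,in); (0,10,in); (2,8,in); (4,8,in); (7,2,out); (7,5,out); (10,5,out); (12,2,on); (14,3,on); (15,2,on); (16,5,on); (17,2,on); (18,5,on)
final:
nodes: 0:P, 2:P, 3:P, 4:P, 5:P, 7:t1, 8:t2, 10:t3, 12:tok, 14:tok, 15:tok, 16:tok, 17:tok, 18:tok
edges: (0,7,in); (0,10,in); (2,8,in); (4,8,in); (7,2,out); (7,5,out); (10,5,out); (12,2,on); (14,3,on); (15,2,on); (16,5,on); (17,2,on); (18,5,on)


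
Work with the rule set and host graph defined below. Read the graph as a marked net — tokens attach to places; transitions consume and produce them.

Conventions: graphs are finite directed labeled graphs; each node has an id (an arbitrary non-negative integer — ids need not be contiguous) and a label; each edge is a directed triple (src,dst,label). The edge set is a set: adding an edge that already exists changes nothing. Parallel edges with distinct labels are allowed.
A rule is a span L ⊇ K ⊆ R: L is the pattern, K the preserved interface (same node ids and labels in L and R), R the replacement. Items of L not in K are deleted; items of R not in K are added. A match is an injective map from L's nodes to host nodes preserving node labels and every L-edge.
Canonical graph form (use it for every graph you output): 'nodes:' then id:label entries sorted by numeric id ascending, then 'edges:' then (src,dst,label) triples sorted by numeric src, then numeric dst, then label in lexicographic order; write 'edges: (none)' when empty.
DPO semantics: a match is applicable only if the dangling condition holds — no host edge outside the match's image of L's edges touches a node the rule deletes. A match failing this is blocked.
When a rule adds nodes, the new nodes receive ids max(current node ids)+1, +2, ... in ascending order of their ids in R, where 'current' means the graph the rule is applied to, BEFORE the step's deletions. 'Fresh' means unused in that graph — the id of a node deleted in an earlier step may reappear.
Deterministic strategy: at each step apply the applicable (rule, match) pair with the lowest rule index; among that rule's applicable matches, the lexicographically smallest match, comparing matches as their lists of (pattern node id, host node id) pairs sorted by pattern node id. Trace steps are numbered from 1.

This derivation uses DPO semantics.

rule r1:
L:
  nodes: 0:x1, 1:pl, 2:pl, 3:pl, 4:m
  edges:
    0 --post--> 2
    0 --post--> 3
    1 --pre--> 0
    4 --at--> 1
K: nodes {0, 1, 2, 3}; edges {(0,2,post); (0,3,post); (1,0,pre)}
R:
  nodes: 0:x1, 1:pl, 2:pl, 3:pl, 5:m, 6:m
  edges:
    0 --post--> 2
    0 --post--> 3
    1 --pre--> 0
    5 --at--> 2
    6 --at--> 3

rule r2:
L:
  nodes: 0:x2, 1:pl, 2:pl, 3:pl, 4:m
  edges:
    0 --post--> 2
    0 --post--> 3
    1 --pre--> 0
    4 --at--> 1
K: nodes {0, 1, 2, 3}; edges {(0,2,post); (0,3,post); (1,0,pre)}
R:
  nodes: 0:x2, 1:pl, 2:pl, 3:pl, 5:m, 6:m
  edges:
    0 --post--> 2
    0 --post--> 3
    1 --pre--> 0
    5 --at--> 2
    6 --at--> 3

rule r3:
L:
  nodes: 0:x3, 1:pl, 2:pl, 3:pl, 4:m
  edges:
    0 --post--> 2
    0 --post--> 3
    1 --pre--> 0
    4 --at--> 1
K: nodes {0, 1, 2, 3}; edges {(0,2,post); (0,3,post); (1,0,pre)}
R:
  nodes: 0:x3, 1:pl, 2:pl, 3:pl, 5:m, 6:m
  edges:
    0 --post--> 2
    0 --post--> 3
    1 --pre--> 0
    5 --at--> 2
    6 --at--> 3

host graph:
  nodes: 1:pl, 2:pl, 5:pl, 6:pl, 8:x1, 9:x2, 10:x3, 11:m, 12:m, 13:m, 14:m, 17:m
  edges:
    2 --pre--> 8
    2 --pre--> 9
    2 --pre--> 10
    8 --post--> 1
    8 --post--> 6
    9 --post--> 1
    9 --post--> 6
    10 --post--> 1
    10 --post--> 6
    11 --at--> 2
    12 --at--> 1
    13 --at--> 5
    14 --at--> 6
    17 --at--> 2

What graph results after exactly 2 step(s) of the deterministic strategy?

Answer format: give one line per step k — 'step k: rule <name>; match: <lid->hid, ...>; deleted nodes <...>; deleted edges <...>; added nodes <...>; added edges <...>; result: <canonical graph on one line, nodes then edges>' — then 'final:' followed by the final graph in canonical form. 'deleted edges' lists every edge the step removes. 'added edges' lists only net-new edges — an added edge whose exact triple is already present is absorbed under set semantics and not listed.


step 1: rule r1; match: 0->8, 1->2, 2->1, 3->6, 4->11; deleted nodes 11; deleted edges (11,2,at); added nodes 18, 19; added edges (18,1,at); (19,6,at); result: nodes: 1:pl, 2:pl, 5:pl, 6:pl, 8:x1, 9:x2, 10:x3, 12:m, 13:m, 14:m, 17:m, 18:m, 19:m edges: (2,8,pre); (2,9,pre); (2,10,pre); (8,1,post); (8,6,post); (9,1,post); (9,6,post); (10,1,post); (10,6,post); (12,1,at); (13,5,at); (14,6,at); (17,2,at); (18,1,at); (19,6,at)
step 2: rule r1; match: 0->8, 1->2, 2->1, 3->6, 4->17; deleted nodes 17; deleted edges (17,2,at); added nodes 20, 21; added edges (20,1,at); (21,6,at); result: nodes: 1:pl, 2:pl, 5:pl, 6:pl, 8:x1, 9:x2, 10:x3, 12:m, 13:m, 14:m, 18:m, 19:m, 20:m, 21:m edges: (2,8,pre); (2,9,pre); (2,10,pre); (8,1,post); (8,6,post); (9,1,post); (9,6,post); (10,1,post); (10,6,post); (12,1,at); (13,5,at); (14,6,at); (18,1,at); (19,6,at); (20,1,at); (21,6,at)
final:
nodes: 1:pl, 2:pl, 5:pl, 6:pl, 8:x1, 9:x2, 10:x3, 12:m, 13:m, 14:m, 18:m, 19:m, 20:m, 21:m
edges: (2,8,pre); (2,9,pre); (2,10,pre); (8,1,post); (8,6,post); (9,1,post); (9,6,post); (10,1,post); (10,6,post); (12,1,at); (13,5,at); (14,6,at); (18,1,at); (19,6,at); (20,1,at); (21,6,at)


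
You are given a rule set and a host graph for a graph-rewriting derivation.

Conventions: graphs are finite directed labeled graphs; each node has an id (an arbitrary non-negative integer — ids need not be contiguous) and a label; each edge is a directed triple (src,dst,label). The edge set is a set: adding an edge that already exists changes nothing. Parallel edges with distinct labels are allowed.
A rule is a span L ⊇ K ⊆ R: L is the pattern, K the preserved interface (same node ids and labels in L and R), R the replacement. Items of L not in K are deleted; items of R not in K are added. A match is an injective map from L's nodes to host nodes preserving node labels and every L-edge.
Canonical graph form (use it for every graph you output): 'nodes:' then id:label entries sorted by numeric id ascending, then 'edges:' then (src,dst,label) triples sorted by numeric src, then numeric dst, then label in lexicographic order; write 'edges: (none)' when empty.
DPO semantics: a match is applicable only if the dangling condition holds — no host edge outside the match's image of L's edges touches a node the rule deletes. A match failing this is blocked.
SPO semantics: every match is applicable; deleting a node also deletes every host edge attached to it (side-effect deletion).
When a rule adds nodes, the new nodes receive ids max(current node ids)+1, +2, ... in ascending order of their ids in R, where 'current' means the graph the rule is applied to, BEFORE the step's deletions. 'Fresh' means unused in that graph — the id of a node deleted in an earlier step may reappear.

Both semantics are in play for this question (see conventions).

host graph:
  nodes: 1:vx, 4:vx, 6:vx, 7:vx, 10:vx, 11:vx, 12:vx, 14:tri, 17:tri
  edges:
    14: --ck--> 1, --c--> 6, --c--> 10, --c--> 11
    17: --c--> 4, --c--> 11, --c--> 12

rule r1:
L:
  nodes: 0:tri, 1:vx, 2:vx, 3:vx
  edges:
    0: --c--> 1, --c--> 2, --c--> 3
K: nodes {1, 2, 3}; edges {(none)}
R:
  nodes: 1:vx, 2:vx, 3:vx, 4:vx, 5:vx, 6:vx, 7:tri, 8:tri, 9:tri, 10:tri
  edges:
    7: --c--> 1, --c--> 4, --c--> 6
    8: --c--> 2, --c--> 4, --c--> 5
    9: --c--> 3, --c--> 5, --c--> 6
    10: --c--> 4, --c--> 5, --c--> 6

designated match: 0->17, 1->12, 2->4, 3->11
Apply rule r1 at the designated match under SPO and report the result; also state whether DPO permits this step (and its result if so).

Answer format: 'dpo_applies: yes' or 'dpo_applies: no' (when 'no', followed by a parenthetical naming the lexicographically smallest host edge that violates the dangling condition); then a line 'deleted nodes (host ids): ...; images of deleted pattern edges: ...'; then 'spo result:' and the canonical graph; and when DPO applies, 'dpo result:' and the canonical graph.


dpo_applies: yes
deleted nodes (host ids): 17; images of deleted pattern edges: (17,4,c); (17,11,c); (17,12,c)
spo result:
nodes: 1:vx, 4:vx, 6:vx, 7:vx, 10:vx, 11:vx, 12:vx, 14:tri, 18:vx, 19:vx, 20:vx, 21:tri, 22:tri, 23:tri, 24:tri
edges: (14,1,ck); (14,6,c); (14,10,c); (14,11,c); (21,12,c); (21,18,c); (21,20,c); (22,4,c); (22,18,c); (22,19,c); (23,11,c); (23,19,c); (23,20,c); (24,18,c); (24,19,c); (24,20,c)
dpo result:
nodes: 1:vx, 4:vx, 6:vx, 7:vx, 10:vx, 11:vx, 12:vx, 14:tri, 18:vx, 19:vx, 20:vx, 21:tri, 22:tri, 23:tri, 24:tri
edges: (14,1,ck); (14,6,c); (14,10,c); (14,11,c); (21,12,c); (21,18,c); (21,20,c); (22,4,c); (22,18,c); (22,19,c); (23,11,c); (23,19,c); (23,20,c); (24,18,c); (24,19,c); (24,20,c)


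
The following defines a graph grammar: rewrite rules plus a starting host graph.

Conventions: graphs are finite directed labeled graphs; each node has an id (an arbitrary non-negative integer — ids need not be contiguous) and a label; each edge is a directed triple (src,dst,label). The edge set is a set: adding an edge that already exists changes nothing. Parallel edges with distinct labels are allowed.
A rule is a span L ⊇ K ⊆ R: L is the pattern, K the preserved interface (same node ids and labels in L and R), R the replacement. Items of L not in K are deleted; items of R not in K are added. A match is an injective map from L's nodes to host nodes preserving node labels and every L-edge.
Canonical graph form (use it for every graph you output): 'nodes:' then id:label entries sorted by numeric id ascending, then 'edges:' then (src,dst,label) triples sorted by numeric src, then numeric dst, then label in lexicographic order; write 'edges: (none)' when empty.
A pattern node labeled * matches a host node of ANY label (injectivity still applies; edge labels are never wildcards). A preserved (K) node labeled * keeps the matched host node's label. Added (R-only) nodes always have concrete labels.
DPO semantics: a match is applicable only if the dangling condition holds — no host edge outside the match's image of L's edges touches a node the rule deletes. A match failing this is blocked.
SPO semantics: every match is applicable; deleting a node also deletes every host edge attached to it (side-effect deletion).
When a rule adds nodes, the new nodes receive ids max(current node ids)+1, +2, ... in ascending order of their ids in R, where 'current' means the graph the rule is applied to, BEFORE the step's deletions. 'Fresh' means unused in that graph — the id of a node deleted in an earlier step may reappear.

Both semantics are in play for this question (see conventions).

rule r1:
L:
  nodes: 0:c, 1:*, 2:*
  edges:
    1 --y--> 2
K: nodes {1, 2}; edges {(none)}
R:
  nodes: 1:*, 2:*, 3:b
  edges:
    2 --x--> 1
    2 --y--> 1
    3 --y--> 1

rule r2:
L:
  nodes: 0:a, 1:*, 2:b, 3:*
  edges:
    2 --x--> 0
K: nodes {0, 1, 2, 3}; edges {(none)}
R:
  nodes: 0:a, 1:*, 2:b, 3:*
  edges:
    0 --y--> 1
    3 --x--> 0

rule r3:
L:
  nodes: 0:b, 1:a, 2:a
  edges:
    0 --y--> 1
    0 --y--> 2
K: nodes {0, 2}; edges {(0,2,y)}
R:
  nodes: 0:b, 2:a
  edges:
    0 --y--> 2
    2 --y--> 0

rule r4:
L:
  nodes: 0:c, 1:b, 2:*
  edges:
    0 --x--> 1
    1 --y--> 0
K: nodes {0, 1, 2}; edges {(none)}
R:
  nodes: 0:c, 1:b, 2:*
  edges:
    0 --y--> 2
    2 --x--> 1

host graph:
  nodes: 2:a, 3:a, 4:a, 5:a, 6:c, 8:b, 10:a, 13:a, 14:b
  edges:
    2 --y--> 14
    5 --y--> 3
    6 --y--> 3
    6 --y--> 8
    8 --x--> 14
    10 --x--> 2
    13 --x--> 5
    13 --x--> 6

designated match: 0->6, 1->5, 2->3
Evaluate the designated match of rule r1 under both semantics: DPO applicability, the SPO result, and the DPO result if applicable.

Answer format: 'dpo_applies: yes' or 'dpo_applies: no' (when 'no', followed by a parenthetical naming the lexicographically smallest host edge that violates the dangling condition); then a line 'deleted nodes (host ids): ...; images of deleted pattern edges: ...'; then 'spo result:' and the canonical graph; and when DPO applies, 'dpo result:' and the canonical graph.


dpo_applies: no
(the rule deletes node 6, which keeps host edge (6,3,y) outside the match image — the dangling condition fails, DPO blocks; SPO proceeds and side-deletes such edges)
deleted nodes (host ids): 6; images of deleted pattern edges: (5,3,y)
spo result:
nodes: 2:a, 3:a, 4:a, 5:a, 8:b, 10:a, 13:a, 14:b, 15:b
edges: (2,14,y); (3,5,x); (3,5,y); (8,14,x); (10,2,x); (13,5,x); (15,5,y)


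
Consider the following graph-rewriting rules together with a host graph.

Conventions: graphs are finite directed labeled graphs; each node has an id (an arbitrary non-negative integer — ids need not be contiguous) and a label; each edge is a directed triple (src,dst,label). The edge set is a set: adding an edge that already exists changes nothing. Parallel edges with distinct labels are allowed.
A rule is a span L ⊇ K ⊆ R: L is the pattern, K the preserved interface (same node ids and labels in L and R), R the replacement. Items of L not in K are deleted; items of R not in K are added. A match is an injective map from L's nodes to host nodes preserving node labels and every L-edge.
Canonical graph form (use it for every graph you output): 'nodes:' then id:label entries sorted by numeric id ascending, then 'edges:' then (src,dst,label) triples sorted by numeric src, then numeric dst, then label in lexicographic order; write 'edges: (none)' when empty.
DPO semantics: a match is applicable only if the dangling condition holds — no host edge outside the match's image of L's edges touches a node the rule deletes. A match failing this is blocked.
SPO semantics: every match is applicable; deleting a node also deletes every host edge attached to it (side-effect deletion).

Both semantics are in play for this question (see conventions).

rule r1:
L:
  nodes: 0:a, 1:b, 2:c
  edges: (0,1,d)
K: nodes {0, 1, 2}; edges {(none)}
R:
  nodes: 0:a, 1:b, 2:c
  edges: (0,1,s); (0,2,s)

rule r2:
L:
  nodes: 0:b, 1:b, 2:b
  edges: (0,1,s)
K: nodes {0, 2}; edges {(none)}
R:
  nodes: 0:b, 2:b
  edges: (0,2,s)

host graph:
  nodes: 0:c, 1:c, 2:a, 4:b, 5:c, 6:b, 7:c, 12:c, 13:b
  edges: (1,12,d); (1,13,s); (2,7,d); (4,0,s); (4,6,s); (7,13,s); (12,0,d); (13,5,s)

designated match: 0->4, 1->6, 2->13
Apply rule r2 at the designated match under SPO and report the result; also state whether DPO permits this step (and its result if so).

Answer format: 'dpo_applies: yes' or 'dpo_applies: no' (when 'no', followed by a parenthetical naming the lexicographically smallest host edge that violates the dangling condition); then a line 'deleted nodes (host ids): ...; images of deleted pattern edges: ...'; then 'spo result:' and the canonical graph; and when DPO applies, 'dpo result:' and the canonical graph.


dpo_applies: yes
deleted nodes (host ids): 6; images of deleted pattern edges: (4,6,s)
spo result:
nodes: 0:c, 1:c, 2:a, 4:b, 5:c, 7:c, 12:c, 13:b
edges: (1,12,d); (1,13,s); (2,7,d); (4,0,s); (4,13,s); (7,13,s); (12,0,d); (13,5,s)
dpo result:
nodes: 0:c, 1:c, 2:a, 4:b, 5:c, 7:c, 12:c, 13:b
edges: (1,12,d); (1,13,s); (2,7,d); (4,0,s); (4,13,s); (7,13,s); (12,0,d); (13,5,s)


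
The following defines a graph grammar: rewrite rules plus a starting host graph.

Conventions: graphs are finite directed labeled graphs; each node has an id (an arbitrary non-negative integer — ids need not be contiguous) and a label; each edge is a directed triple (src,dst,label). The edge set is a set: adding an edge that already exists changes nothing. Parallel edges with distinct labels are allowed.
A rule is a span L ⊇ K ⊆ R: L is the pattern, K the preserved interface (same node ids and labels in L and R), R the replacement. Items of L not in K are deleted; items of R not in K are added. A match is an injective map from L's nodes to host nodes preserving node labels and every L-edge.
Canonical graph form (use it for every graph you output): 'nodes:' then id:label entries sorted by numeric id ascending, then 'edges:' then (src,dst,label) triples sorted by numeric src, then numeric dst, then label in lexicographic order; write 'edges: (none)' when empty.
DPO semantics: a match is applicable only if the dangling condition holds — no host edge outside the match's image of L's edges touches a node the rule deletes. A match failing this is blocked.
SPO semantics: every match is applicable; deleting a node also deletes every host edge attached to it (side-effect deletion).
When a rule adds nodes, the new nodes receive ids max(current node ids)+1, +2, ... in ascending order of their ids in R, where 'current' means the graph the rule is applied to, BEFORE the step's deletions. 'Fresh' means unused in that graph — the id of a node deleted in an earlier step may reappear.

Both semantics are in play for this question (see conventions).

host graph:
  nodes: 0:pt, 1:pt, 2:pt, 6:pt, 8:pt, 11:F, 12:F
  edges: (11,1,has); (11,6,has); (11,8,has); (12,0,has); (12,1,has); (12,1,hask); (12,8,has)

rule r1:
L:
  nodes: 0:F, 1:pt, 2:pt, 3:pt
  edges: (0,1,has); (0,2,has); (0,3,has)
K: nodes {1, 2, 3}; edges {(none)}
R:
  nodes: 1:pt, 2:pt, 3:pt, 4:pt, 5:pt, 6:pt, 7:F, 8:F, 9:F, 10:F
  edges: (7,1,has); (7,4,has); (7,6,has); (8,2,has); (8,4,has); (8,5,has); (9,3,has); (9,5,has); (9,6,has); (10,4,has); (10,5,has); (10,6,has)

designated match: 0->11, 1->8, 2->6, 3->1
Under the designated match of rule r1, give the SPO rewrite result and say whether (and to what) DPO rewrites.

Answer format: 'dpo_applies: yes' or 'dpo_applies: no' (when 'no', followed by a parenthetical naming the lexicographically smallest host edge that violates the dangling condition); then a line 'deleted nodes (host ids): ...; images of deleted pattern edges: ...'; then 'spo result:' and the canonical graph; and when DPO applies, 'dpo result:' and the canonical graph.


dpo_applies: yes
deleted nodes (host ids): 11; images of deleted pattern edges: (11,1,has); (11,6,has); (11,8,has)
spo result:
nodes: 0:pt, 1:pt, 2:pt, 6:pt, 8:pt, 12:F, 13:pt, 14:pt, 15:pt, 16:F, 17:F, 18:F, 19:F
edges: (12,0,has); (12,1,has); (12,1,hask); (12,8,has); (16,8,has); (16,13,has); (16,15,has); (17,6,has); (17,13,has); (17,14,has); (18,1,has); (18,14,has); (18,15,has); (19,13,has); (19,14,has); (19,15,has)
dpo result:
nodes: 0:pt, 1:pt, 2:pt, 6:pt, 8:pt, 12:F, 13:pt, 14:pt, 15:pt, 16:F, 17:F, 18:F, 19:F
edges: (12,0,has); (12,1,has); (12,1,hask); (12,8,has); (16,8,has); (16,13,has); (16,15,has); (17,6,has); (17,13,has); (17,14,has); (18,1,has); (18,14,has); (18,15,has); (19,13,has); (19,14,has); (19,15,has)


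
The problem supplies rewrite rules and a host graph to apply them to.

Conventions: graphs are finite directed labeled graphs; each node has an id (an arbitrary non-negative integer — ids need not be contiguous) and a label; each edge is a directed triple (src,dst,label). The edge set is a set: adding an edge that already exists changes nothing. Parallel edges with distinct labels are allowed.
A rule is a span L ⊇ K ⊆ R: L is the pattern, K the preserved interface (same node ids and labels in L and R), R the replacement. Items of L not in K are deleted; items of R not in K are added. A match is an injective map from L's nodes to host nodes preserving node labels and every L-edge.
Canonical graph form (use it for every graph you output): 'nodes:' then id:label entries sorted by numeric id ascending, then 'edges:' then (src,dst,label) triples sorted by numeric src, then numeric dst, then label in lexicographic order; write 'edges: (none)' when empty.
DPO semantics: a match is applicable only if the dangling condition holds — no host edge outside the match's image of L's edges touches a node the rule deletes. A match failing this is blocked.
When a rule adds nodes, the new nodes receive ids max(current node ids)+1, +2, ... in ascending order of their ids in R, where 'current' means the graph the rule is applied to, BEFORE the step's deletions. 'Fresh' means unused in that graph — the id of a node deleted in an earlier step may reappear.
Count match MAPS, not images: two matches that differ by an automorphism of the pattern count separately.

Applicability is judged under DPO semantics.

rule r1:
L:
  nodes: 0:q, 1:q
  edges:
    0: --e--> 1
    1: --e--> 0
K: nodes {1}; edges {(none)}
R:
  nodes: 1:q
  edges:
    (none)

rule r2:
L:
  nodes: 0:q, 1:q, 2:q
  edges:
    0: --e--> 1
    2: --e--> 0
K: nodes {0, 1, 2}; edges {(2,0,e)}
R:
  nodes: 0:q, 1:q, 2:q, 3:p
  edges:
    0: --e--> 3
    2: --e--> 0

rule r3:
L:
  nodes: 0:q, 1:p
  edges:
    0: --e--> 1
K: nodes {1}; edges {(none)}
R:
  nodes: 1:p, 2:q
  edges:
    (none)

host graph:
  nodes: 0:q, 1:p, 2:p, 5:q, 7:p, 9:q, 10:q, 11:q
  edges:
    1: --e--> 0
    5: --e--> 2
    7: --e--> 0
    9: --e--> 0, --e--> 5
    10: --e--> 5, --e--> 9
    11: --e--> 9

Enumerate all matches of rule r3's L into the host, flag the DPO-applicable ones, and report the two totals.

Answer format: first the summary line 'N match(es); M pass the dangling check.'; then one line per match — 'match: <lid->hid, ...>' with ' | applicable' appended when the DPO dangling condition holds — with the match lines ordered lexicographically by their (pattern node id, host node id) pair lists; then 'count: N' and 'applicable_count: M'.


1 match(es); 0 pass the dangling check.
match: 0->5, 1->2
count: 1
applicable_count: 0


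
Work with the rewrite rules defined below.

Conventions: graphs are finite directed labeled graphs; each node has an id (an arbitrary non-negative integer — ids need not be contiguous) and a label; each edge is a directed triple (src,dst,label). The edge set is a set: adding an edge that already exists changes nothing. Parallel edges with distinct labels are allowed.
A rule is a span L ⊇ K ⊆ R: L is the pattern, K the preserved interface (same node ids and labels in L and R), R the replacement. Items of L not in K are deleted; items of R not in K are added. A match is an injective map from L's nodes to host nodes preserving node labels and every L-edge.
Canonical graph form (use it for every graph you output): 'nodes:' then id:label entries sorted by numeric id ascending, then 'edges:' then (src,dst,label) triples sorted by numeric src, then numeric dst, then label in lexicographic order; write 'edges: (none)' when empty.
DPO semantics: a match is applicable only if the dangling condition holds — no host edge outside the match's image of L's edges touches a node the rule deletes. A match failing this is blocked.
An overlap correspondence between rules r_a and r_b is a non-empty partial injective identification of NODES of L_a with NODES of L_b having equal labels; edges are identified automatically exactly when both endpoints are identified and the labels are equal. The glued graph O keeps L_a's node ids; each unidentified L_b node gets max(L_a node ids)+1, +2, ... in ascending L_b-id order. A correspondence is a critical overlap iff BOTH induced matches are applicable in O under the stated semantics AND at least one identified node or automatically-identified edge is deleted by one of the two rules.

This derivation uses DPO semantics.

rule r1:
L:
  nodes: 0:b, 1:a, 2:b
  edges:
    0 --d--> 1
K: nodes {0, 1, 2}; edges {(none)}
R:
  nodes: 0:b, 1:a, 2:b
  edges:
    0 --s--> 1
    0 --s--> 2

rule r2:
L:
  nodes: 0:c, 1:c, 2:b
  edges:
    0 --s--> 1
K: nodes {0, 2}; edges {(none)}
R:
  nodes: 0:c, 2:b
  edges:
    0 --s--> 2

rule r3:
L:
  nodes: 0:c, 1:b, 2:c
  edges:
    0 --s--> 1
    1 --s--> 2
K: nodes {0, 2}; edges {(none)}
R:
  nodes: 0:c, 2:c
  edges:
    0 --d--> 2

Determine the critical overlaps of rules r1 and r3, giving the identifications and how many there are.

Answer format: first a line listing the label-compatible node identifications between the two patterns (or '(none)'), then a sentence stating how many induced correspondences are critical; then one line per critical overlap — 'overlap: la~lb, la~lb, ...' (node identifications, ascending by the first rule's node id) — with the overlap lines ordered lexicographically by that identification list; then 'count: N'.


label-compatible node identifications between L(r1) and L(r3): 0~1, 2~1
1 of the induced correspondences is a critical overlap of r1 and r3.
overlap: 2~1
count: 1


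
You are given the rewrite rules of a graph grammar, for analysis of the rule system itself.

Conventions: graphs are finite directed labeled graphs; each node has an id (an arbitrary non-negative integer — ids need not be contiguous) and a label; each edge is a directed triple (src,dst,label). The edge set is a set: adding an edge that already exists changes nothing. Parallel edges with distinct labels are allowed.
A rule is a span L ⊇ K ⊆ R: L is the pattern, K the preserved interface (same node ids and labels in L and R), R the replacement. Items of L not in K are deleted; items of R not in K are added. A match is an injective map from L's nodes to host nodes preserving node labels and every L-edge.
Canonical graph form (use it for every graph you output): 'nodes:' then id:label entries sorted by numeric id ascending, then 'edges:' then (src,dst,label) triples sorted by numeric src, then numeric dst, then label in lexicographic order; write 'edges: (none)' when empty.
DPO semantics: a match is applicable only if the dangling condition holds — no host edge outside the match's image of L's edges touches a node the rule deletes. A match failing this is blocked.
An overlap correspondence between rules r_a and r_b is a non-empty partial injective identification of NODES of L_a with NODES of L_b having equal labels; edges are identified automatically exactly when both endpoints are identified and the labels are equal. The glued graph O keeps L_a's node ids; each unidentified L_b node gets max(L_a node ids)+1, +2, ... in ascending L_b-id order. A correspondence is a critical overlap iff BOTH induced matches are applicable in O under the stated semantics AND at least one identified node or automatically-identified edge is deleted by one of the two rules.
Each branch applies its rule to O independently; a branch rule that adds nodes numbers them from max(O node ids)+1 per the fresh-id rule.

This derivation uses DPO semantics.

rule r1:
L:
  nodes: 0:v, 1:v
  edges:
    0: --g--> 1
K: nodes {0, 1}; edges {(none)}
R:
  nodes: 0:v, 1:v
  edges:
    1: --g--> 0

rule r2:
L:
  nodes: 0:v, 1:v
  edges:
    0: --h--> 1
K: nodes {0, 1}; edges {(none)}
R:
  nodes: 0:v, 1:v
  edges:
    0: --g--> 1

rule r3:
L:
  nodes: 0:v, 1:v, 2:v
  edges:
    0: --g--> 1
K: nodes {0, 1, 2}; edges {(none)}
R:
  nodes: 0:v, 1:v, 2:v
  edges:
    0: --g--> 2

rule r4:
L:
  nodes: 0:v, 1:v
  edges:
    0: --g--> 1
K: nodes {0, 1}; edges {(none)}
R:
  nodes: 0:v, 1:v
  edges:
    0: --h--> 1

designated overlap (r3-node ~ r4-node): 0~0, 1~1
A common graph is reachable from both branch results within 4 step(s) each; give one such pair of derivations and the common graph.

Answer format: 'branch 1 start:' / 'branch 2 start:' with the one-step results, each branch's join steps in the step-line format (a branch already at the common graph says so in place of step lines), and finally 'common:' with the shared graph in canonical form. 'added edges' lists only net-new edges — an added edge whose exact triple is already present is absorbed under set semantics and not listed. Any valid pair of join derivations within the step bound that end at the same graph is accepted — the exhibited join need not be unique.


branch 1 start:
nodes: 0:v, 1:v, 2:v
edges: (0,2,g)
branch 2 start:
nodes: 0:v, 1:v, 2:v
edges: (0,1,h)
branch 1 step 1: rule r3; match: 0->0, 1->2, 2->1; deleted nodes (none); deleted edges (0,2,g); added nodes (none); added edges (0,1,g); result: nodes: 0:v, 1:v, 2:v edges: (0,1,g)
branch 2 step 1: rule r2; match: 0->0, 1->1; deleted nodes (none); deleted edges (0,1,h); added nodes (none); added edges (0,1,g); result: nodes: 0:v, 1:v, 2:v edges: (0,1,g)
common:
nodes: 0:v, 1:v, 2:v
edges: (0,1,g)


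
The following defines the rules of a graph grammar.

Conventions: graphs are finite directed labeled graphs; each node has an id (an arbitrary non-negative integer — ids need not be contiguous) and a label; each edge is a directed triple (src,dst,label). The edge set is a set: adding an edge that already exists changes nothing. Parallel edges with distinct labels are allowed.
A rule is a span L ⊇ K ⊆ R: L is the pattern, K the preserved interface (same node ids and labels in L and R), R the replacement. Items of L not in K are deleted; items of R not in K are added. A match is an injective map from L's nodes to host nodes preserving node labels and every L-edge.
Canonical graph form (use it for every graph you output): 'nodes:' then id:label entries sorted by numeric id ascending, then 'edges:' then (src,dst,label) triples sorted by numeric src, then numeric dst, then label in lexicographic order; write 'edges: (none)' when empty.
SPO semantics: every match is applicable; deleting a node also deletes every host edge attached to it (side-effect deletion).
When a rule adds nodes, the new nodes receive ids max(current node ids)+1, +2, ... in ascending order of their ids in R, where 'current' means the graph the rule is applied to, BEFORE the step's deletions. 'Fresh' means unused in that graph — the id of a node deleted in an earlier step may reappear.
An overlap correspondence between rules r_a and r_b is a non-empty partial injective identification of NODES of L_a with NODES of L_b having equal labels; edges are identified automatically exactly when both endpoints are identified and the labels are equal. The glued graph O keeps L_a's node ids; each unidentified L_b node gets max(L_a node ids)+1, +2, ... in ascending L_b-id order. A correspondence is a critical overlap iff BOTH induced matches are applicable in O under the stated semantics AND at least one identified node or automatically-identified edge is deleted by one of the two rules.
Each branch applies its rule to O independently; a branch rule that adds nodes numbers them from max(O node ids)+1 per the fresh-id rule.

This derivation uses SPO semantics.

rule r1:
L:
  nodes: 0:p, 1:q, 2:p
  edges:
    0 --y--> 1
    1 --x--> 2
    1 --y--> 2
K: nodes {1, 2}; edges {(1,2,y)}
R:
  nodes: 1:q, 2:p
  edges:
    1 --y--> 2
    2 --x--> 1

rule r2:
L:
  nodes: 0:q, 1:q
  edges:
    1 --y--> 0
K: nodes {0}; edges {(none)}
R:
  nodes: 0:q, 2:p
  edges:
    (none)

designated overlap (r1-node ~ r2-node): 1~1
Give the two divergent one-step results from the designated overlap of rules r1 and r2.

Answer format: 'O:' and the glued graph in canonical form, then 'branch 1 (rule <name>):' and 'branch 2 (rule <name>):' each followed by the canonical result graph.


O:
nodes: 0:p, 1:q, 2:p, 3:q
edges: (0,1,y); (1,2,x); (1,2,y); (1,3,y)
branch 1 (rule r1):
nodes: 1:q, 2:p, 3:q
edges: (1,2,y); (1,3,y); (2,1,x)
branch 2 (rule r2):
nodes: 0:p, 2:p, 3:q, 4:p
edges: (none)


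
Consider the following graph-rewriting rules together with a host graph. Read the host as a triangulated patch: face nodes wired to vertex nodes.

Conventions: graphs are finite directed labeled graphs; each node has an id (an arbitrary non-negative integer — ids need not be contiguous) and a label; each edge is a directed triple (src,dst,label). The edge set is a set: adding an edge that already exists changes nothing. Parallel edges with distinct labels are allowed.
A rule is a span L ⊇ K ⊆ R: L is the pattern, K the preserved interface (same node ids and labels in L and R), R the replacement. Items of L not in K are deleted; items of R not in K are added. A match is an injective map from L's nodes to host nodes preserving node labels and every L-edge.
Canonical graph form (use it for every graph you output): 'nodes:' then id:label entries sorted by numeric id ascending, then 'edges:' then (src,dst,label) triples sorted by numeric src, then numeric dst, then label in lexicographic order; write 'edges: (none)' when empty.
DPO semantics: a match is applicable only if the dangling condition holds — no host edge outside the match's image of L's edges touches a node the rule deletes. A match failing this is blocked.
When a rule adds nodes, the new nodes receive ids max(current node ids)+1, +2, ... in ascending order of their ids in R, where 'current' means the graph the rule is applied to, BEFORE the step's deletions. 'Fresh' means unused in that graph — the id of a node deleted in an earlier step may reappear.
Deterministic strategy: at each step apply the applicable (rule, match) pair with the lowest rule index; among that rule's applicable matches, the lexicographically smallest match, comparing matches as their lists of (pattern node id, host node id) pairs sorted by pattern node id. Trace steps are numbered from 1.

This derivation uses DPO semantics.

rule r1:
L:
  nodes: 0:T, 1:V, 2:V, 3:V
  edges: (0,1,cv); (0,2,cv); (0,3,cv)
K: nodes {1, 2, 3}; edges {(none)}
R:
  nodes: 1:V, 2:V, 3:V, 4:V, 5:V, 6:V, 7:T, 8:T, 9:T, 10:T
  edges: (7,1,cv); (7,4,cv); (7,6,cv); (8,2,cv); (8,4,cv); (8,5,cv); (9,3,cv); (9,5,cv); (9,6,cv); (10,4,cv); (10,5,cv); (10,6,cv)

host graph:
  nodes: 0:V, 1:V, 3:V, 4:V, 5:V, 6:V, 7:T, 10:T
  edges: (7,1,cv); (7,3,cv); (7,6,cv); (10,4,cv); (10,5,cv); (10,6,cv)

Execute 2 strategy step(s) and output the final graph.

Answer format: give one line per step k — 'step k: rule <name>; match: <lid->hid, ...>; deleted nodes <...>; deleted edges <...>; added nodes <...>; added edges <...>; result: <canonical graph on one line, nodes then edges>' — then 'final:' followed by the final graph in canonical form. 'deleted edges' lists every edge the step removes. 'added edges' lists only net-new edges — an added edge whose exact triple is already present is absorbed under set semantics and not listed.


step 1: rule r1; match: 0->7, 1->1, 2->3, 3->6; deleted nodes 7; deleted edges (7,1,cv); (7,3,cv); (7,6,cv); added nodes 11, 12, 13, 14, 15, 16, 17; added edges (14,1,cv); (14,11,cv); (14,13,cv); (15,3,cv); (15,11,cv); (15,12,cv); (16,6,cv); (16,12,cv); (16,13,cv); (17,11,cv); (17,12,cv); (17,13,cv); result: nodes: 0:V, 1:V, 3:V, 4:V, 5:V, 6:V, 10:T, 11:V, 12:V, 13:V, 14:T, 15:T, 16:T, 17:T edges: (10,4,cv); (10,5,cv); (10,6,cv); (14,1,cv); (14,11,cv); (14,13,cv); (15,3,cv); (15,11,cv); (15,12,cv); (16,6,cv); (16,12,cv); (16,13,cv); (17,11,cv); (17,12,cv); (17,13,cv)
step 2: rule r1; match: 0->10, 1->4, 2->5, 3->6; deleted nodes 10; deleted edges (10,4,cv); (10,5,cv); (10,6,cv); added nodes 18, 19, 20, 21, 22, 23, 24; added edges (21,4,cv); (21,18,cv); (21,20,cv); (22,5,cv); (22,18,cv); (22,19,cv); (23,6,cv); (23,19,cv); (23,20,cv); (24,18,cv); (24,19,cv); (24,20,cv); result: nodes: 0:V, 1:V, 3:V, 4:V, 5:V, 6:V, 11:V, 12:V, 13:V, 14:T, 15:T, 16:T, 17:T, 18:V, 19:V, 20:V, 21:T, 22:T, 23:T, 24:T edges: (14,1,cv); (14,11,cv); (14,13,cv); (15,3,cv); (15,11,cv); (15,12,cv); (16,6,cv); (16,12,cv); (16,13,cv); (17,11,cv); (17,12,cv); (17,13,cv); (21,4,cv); (21,18,cv); (21,20,cv); (22,5,cv); (22,18,cv); (22,19,cv); (23,6,cv); (23,19,cv); (23,20,cv); (24,18,cv); (24,19,cv); (24,20,cv)
final:
nodes: 0:V, 1:V, 3:V, 4:V, 5:V, 6:V, 11:V, 12:V, 13:V, 14:T, 15:T, 16:T, 17:T, 18:V, 19:V, 20:V, 21:T, 22:T, 23:T, 24:T
edges: (14,1,cv); (14,11,cv); (14,13,cv); (15,3,cv); (15,11,cv); (15,12,cv); (16,6,cv); (16,12,cv); (16,13,cv); (17,11,cv); (17,12,cv); (17,13,cv); (21,4,cv); (21,18,cv); (21,20,cv); (22,5,cv); (22,18,cv); (22,19,cv); (23,6,cv); (23,19,cv); (23,20,cv); (24,18,cv); (24,19,cv); (24,20,cv)
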